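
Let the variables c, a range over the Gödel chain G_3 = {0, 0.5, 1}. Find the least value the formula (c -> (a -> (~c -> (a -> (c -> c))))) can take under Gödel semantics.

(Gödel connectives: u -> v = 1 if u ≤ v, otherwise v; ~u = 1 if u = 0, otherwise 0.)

Every assignment gives 1. For instance at c = 0, a = 0:
  ~c: Gödel ¬ of 0 = 1 (operand is 0)
  (c -> c): 0 ≤ 0, so result = 1
  (a -> (c -> c)): 0 ≤ 1, so result = 1
  (~c -> (a -> (c -> c))): 1 ≤ 1, so result = 1
  (a -> (~c -> (a -> (c -> c)))): 0 ≤ 1, so result = 1
  (c -> (a -> (~c -> (a -> (c -> c))))): 0 ≤ 1, so result = 1
All 9 assignments give value 1 — the formula is a G_3-tautology.

1.00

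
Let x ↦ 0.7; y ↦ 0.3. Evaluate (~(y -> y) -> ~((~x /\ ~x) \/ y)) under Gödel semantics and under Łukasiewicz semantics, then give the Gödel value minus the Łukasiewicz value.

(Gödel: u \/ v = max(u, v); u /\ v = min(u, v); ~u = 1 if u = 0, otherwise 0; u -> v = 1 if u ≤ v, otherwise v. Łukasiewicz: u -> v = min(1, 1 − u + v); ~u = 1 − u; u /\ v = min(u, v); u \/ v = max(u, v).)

Gödel evaluation:
  (y -> y): 0.3 ≤ 0.3, so result = 1
  ~(y -> y): Gödel ¬ of 1 = 0 (operand ≠ 0)
  ~x: Gödel ¬ of 0.7 = 0 (operand ≠ 0)
  ~x: Gödel ¬ of 0.7 = 0 (operand ≠ 0)
  (~x /\ ~x) = min(0, 0) = 0
  ((~x /\ ~x) \/ y) = max(0, 0.3) = 0.3
  ~((~x /\ ~x) \/ y): Gödel ¬ of 0.3 = 0 (operand ≠ 0)
  (~(y -> y) -> ~((~x /\ ~x) \/ y)): 0 ≤ 0, so result = 1
  Gödel value = 1
Łukasiewicz evaluation:
  (y -> y): min(1, 1 − 0.3 + 0.3) = 1
  ~(y -> y): Łukasiewicz ¬ gives 1 − 1 = 0
  ~x: Łukasiewicz ¬ gives 1 − 0.7 = 0.3
  ~x: Łukasiewicz ¬ gives 1 − 0.7 = 0.3
  (~x /\ ~x) = min(0.3, 0.3) = 0.3
  ((~x /\ ~x) \/ y) = max(0.3, 0.3) = 0.3
  ~((~x /\ ~x) \/ y): Łukasiewicz ¬ gives 1 − 0.3 = 0.7
  (~(y -> y) -> ~((~x /\ ~x) \/ y)): min(1, 1 − 0 + 0.7) = 1
  Łukasiewicz value = 1
Difference: 1 − 1 = 0.00

0.00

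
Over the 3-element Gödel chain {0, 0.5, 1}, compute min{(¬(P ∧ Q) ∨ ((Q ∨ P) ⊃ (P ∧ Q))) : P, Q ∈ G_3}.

The minimum is attained at P = 0.5, Q = 1:
  (P ∧ Q) = min(0.5, 1) = 0.5
  ¬(P ∧ Q): Gödel ¬ of 0.5 = 0 (operand ≠ 0)
  (Q ∨ P) = max(1, 0.5) = 1
  (P ∧ Q) = min(0.5, 1) = 0.5
  ((Q ∨ P) ⊃ (P ∧ Q)): 1 > 0.5, so result = 0.5
  (¬(P ∧ Q) ∨ ((Q ∨ P) ⊃ (P ∧ Q))) = max(0, 0.5) = 0.5
Checking all 9 assignments confirms none give a value below 0.50.

0.50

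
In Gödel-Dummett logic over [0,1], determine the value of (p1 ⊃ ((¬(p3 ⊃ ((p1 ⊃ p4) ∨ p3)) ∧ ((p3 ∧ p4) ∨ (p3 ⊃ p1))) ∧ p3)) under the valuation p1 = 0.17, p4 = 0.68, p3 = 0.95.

0.00

(p1 ⊃ p4): 0.17 ≤ 0.68, so result = 1
((p1 ⊃ p4) ∨ p3) = max(1, 0.95) = 1
(p3 ⊃ ((p1 ⊃ p4) ∨ p3)): 0.95 ≤ 1, so result = 1
¬(p3 ⊃ ((p1 ⊃ p4) ∨ p3)): Gödel ¬ of 1 = 0 (operand ≠ 0)
(p3 ∧ p4) = min(0.95, 0.68) = 0.68
(p3 ⊃ p1): 0.95 > 0.17, so result = 0.17
((p3 ∧ p4) ∨ (p3 ⊃ p1)) = max(0.68, 0.17) = 0.68
(¬(p3 ⊃ ((p1 ⊃ p4) ∨ p3)) ∧ ((p3 ∧ p4) ∨ (p3 ⊃ p1))) = min(0, 0.68) = 0
((¬(p3 ⊃ ((p1 ⊃ p4) ∨ p3)) ∧ ((p3 ∧ p4) ∨ (p3 ⊃ p1))) ∧ p3) = min(0, 0.95) = 0
(p1 ⊃ ((¬(p3 ⊃ ((p1 ⊃ p4) ∨ p3)) ∧ ((p3 ∧ p4) ∨ (p3 ⊃ p1))) ∧ p3)): 0.17 > 0, so result = 0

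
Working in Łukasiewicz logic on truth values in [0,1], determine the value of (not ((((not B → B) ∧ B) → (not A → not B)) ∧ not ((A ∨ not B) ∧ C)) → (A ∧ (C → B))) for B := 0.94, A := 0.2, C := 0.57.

0.52

not B: Łukasiewicz ¬ gives 1 − 0.94 = 0.06
(not B → B): min(1, 1 − 0.06 + 0.94) = 1
((not B → B) ∧ B) = min(1, 0.94) = 0.94
not A: Łukasiewicz ¬ gives 1 − 0.2 = 0.8
not B: Łukasiewicz ¬ gives 1 − 0.94 = 0.06
(not A → not B): min(1, 1 − 0.8 + 0.06) = 0.26
(((not B → B) ∧ B) → (not A → not B)): min(1, 1 − 0.94 + 0.26) = 0.32
not B: Łukasiewicz ¬ gives 1 − 0.94 = 0.06
(A ∨ not B) = max(0.2, 0.06) = 0.2
((A ∨ not B) ∧ C) = min(0.2, 0.57) = 0.2
not ((A ∨ not B) ∧ C): Łukasiewicz ¬ gives 1 − 0.2 = 0.8
((((not B → B) ∧ B) → (not A → not B)) ∧ not ((A ∨ not B) ∧ C)) = min(0.32, 0.8) = 0.32
not ((((not B → B) ∧ B) → (not A → not B)) ∧ not ((A ∨ not B) ∧ C)): Łukasiewicz ¬ gives 1 − 0.32 = 0.68
(C → B): min(1, 1 − 0.57 + 0.94) = 1
(A ∧ (C → B)) = min(0.2, 1) = 0.2
(not ((((not B → B) ∧ B) → (not A → not B)) ∧ not ((A ∨ not B) ∧ C)) → (A ∧ (C → B))): min(1, 1 − 0.68 + 0.2) = 0.52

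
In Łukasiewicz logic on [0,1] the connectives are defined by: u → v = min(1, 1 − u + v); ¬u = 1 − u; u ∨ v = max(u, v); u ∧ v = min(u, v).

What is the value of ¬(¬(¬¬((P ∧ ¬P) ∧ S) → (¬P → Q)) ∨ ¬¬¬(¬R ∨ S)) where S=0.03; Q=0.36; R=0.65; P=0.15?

¬P: Łukasiewicz ¬ gives 1 − 0.15 = 0.85
(P ∧ ¬P) = min(0.15, 0.85) = 0.15
((P ∧ ¬P) ∧ S) = min(0.15, 0.03) = 0.03
¬((P ∧ ¬P) ∧ S): Łukasiewicz ¬ gives 1 − 0.03 = 0.97
¬¬((P ∧ ¬P) ∧ S): Łukasiewicz ¬ gives 1 − 0.97 = 0.03
¬P: Łukasiewicz ¬ gives 1 − 0.15 = 0.85
(¬P → Q): min(1, 1 − 0.85 + 0.36) = 0.51
(¬¬((P ∧ ¬P) ∧ S) → (¬P → Q)): min(1, 1 − 0.03 + 0.51) = 1
¬(¬¬((P ∧ ¬P) ∧ S) → (¬P → Q)): Łukasiewicz ¬ gives 1 − 1 = 0
¬R: Łukasiewicz ¬ gives 1 − 0.65 = 0.35
(¬R ∨ S) = max(0.35, 0.03) = 0.35
¬(¬R ∨ S): Łukasiewicz ¬ gives 1 − 0.35 = 0.65
¬¬(¬R ∨ S): Łukasiewicz ¬ gives 1 − 0.65 = 0.35
¬¬¬(¬R ∨ S): Łukasiewicz ¬ gives 1 − 0.35 = 0.65
(¬(¬¬((P ∧ ¬P) ∧ S) → (¬P → Q)) ∨ ¬¬¬(¬R ∨ S)) = max(0, 0.65) = 0.65
¬(¬(¬¬((P ∧ ¬P) ∧ S) → (¬P → Q)) ∨ ¬¬¬(¬R ∨ S)): Łukasiewicz ¬ gives 1 − 0.65 = 0.35

0.35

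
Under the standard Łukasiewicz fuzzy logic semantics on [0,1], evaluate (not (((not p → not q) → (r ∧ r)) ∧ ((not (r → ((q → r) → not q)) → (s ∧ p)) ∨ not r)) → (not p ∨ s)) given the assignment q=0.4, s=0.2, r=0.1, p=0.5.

not p: Łukasiewicz ¬ gives 1 − 0.5 = 0.5
not q: Łukasiewicz ¬ gives 1 − 0.4 = 0.6
(not p → not q): min(1, 1 − 0.5 + 0.6) = 1
(r ∧ r) = min(0.1, 0.1) = 0.1
((not p → not q) → (r ∧ r)): min(1, 1 − 1 + 0.1) = 0.1
(q → r): min(1, 1 − 0.4 + 0.1) = 0.7
not q: Łukasiewicz ¬ gives 1 − 0.4 = 0.6
((q → r) → not q): min(1, 1 − 0.7 + 0.6) = 0.9
(r → ((q → r) → not q)): min(1, 1 − 0.1 + 0.9) = 1
not (r → ((q → r) → not q)): Łukasiewicz ¬ gives 1 − 1 = 0
(s ∧ p) = min(0.2, 0.5) = 0.2
(not (r → ((q → r) → not q)) → (s ∧ p)): min(1, 1 − 0 + 0.2) = 1
not r: Łukasiewicz ¬ gives 1 − 0.1 = 0.9
((not (r → ((q → r) → not q)) → (s ∧ p)) ∨ not r) = max(1, 0.9) = 1
(((not p → not q) → (r ∧ r)) ∧ ((not (r → ((q → r) → not q)) → (s ∧ p)) ∨ not r)) = min(0.1, 1) = 0.1
not (((not p → not q) → (r ∧ r)) ∧ ((not (r → ((q → r) → not q)) → (s ∧ p)) ∨ not r)): Łukasiewicz ¬ gives 1 − 0.1 = 0.9
not p: Łukasiewicz ¬ gives 1 − 0.5 = 0.5
(not p ∨ s) = max(0.5, 0.2) = 0.5
(not (((not p → not q) → (r ∧ r)) ∧ ((not (r → ((q → r) → not q)) → (s ∧ p)) ∨ not r)) → (not p ∨ s)): min(1, 1 − 0.9 + 0.5) = 0.6

0.60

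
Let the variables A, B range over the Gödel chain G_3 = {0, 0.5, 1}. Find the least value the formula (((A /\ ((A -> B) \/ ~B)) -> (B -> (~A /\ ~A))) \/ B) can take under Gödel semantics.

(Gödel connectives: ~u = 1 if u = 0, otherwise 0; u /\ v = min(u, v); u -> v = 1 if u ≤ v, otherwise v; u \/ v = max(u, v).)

0.50

The minimum is attained at A = 0.5, B = 0.5:
  (A -> B): 0.5 ≤ 0.5, so result = 1
  ~B: Gödel ¬ of 0.5 = 0 (operand ≠ 0)
  ((A -> B) \/ ~B) = max(1, 0) = 1
  (A /\ ((A -> B) \/ ~B)) = min(0.5, 1) = 0.5
  ~A: Gödel ¬ of 0.5 = 0 (operand ≠ 0)
  ~A: Gödel ¬ of 0.5 = 0 (operand ≠ 0)
  (~A /\ ~A) = min(0, 0) = 0
  (B -> (~A /\ ~A)): 0.5 > 0, so result = 0
  ((A /\ ((A -> B) \/ ~B)) -> (B -> (~A /\ ~A))): 0.5 > 0, so result = 0
  (((A /\ ((A -> B) \/ ~B)) -> (B -> (~A /\ ~A))) \/ B) = max(0, 0.5) = 0.5
Checking all 9 assignments confirms none give a value below 0.50.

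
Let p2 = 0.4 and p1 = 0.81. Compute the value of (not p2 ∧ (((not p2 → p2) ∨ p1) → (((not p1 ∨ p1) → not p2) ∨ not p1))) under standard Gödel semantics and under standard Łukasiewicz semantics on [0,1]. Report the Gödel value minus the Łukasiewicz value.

Gödel evaluation:
  not p2: Gödel ¬ of 0.4 = 0 (operand ≠ 0)
  not p2: Gödel ¬ of 0.4 = 0 (operand ≠ 0)
  (not p2 → p2): 0 ≤ 0.4, so result = 1
  ((not p2 → p2) ∨ p1) = max(1, 0.81) = 1
  not p1: Gödel ¬ of 0.81 = 0 (operand ≠ 0)
  (not p1 ∨ p1) = max(0, 0.81) = 0.81
  not p2: Gödel ¬ of 0.4 = 0 (operand ≠ 0)
  ((not p1 ∨ p1) → not p2): 0.81 > 0, so result = 0
  not p1: Gödel ¬ of 0.81 = 0 (operand ≠ 0)
  (((not p1 ∨ p1) → not p2) ∨ not p1) = max(0, 0) = 0
  (((not p2 → p2) ∨ p1) → (((not p1 ∨ p1) → not p2) ∨ not p1)): 1 > 0, so result = 0
  (not p2 ∧ (((not p2 → p2) ∨ p1) → (((not p1 ∨ p1) → not p2) ∨ not p1))) = min(0, 0) = 0
  Gödel value = 0
Łukasiewicz evaluation:
  not p2: Łukasiewicz ¬ gives 1 − 0.4 = 0.6
  not p2: Łukasiewicz ¬ gives 1 − 0.4 = 0.6
  (not p2 → p2): min(1, 1 − 0.6 + 0.4) = 0.8
  ((not p2 → p2) ∨ p1) = max(0.8, 0.81) = 0.81
  not p1: Łukasiewicz ¬ gives 1 − 0.81 = 0.19
  (not p1 ∨ p1) = max(0.19, 0.81) = 0.81
  not p2: Łukasiewicz ¬ gives 1 − 0.4 = 0.6
  ((not p1 ∨ p1) → not p2): min(1, 1 − 0.81 + 0.6) = 0.79
  not p1: Łukasiewicz ¬ gives 1 − 0.81 = 0.19
  (((not p1 ∨ p1) → not p2) ∨ not p1) = max(0.79, 0.19) = 0.79
  (((not p2 → p2) ∨ p1) → (((not p1 ∨ p1) → not p2) ∨ not p1)): min(1, 1 − 0.81 + 0.79) = 0.98
  (not p2 ∧ (((not p2 → p2) ∨ p1) → (((not p1 ∨ p1) → not p2) ∨ not p1))) = min(0.6, 0.98) = 0.6
  Łukasiewicz value = 0.6
Difference: 0 − 0.6 = -0.60

-0.60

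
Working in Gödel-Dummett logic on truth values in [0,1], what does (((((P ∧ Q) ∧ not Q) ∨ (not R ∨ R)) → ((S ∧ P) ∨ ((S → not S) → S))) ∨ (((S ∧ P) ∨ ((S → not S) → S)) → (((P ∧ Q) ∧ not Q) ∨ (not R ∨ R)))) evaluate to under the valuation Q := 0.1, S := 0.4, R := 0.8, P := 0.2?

(P ∧ Q) = min(0.2, 0.1) = 0.1
not Q: Gödel ¬ of 0.1 = 0 (operand ≠ 0)
((P ∧ Q) ∧ not Q) = min(0.1, 0) = 0
not R: Gödel ¬ of 0.8 = 0 (operand ≠ 0)
(not R ∨ R) = max(0, 0.8) = 0.8
(((P ∧ Q) ∧ not Q) ∨ (not R ∨ R)) = max(0, 0.8) = 0.8
(S ∧ P) = min(0.4, 0.2) = 0.2
not S: Gödel ¬ of 0.4 = 0 (operand ≠ 0)
(S → not S): 0.4 > 0, so result = 0
((S → not S) → S): 0 ≤ 0.4, so result = 1
((S ∧ P) ∨ ((S → not S) → S)) = max(0.2, 1) = 1
((((P ∧ Q) ∧ not Q) ∨ (not R ∨ R)) → ((S ∧ P) ∨ ((S → not S) → S))): 0.8 ≤ 1, so result = 1
(S ∧ P) = min(0.4, 0.2) = 0.2
not S: Gödel ¬ of 0.4 = 0 (operand ≠ 0)
(S → not S): 0.4 > 0, so result = 0
((S → not S) → S): 0 ≤ 0.4, so result = 1
((S ∧ P) ∨ ((S → not S) → S)) = max(0.2, 1) = 1
(P ∧ Q) = min(0.2, 0.1) = 0.1
not Q: Gödel ¬ of 0.1 = 0 (operand ≠ 0)
((P ∧ Q) ∧ not Q) = min(0.1, 0) = 0
not R: Gödel ¬ of 0.8 = 0 (operand ≠ 0)
(not R ∨ R) = max(0, 0.8) = 0.8
(((P ∧ Q) ∧ not Q) ∨ (not R ∨ R)) = max(0, 0.8) = 0.8
(((S ∧ P) ∨ ((S → not S) → S)) → (((P ∧ Q) ∧ not Q) ∨ (not R ∨ R))): 1 > 0.8, so result = 0.8
(((((P ∧ Q) ∧ not Q) ∨ (not R ∨ R)) → ((S ∧ P) ∨ ((S → not S) → S))) ∨ (((S ∧ P) ∨ ((S → not S) → S)) → (((P ∧ Q) ∧ not Q) ∨ (not R ∨ R)))) = max(1, 0.8) = 1

1.00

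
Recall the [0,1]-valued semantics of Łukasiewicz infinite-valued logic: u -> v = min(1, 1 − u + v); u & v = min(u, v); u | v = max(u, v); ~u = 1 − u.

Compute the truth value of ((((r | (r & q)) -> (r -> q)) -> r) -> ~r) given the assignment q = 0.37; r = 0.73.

0.45

(r & q) = min(0.73, 0.37) = 0.37
(r | (r & q)) = max(0.73, 0.37) = 0.73
(r -> q): min(1, 1 − 0.73 + 0.37) = 0.64
((r | (r & q)) -> (r -> q)): min(1, 1 − 0.73 + 0.64) = 0.91
(((r | (r & q)) -> (r -> q)) -> r): min(1, 1 − 0.91 + 0.73) = 0.82
~r: Łukasiewicz ¬ gives 1 − 0.73 = 0.27
((((r | (r & q)) -> (r -> q)) -> r) -> ~r): min(1, 1 − 0.82 + 0.27) = 0.45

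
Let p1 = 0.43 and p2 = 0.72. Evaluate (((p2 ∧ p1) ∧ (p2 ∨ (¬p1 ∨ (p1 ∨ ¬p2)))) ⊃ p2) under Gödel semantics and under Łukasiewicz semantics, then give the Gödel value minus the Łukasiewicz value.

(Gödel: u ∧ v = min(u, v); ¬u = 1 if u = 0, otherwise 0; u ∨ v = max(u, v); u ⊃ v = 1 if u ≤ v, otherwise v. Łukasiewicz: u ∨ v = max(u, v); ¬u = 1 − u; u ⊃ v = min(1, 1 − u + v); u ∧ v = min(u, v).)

Gödel evaluation:
  (p2 ∧ p1) = min(0.72, 0.43) = 0.43
  ¬p1: Gödel ¬ of 0.43 = 0 (operand ≠ 0)
  ¬p2: Gödel ¬ of 0.72 = 0 (operand ≠ 0)
  (p1 ∨ ¬p2) = max(0.43, 0) = 0.43
  (¬p1 ∨ (p1 ∨ ¬p2)) = max(0, 0.43) = 0.43
  (p2 ∨ (¬p1 ∨ (p1 ∨ ¬p2))) = max(0.72, 0.43) = 0.72
  ((p2 ∧ p1) ∧ (p2 ∨ (¬p1 ∨ (p1 ∨ ¬p2)))) = min(0.43, 0.72) = 0.43
  (((p2 ∧ p1) ∧ (p2 ∨ (¬p1 ∨ (p1 ∨ ¬p2)))) ⊃ p2): 0.43 ≤ 0.72, so result = 1
  Gödel value = 1
Łukasiewicz evaluation:
  (p2 ∧ p1) = min(0.72, 0.43) = 0.43
  ¬p1: Łukasiewicz ¬ gives 1 − 0.43 = 0.57
  ¬p2: Łukasiewicz ¬ gives 1 − 0.72 = 0.28
  (p1 ∨ ¬p2) = max(0.43, 0.28) = 0.43
  (¬p1 ∨ (p1 ∨ ¬p2)) = max(0.57, 0.43) = 0.57
  (p2 ∨ (¬p1 ∨ (p1 ∨ ¬p2))) = max(0.72, 0.57) = 0.72
  ((p2 ∧ p1) ∧ (p2 ∨ (¬p1 ∨ (p1 ∨ ¬p2)))) = min(0.43, 0.72) = 0.43
  (((p2 ∧ p1) ∧ (p2 ∨ (¬p1 ∨ (p1 ∨ ¬p2)))) ⊃ p2): min(1, 1 − 0.43 + 0.72) = 1
  Łukasiewicz value = 1
Difference: 1 − 1 = 0.00

0.00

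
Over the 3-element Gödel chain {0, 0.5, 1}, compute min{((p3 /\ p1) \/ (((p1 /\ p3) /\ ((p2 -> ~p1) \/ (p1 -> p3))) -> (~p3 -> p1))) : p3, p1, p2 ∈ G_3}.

1.00

Every assignment gives 1. For instance at p3 = 0, p1 = 0, p2 = 0:
  (p3 /\ p1) = min(0, 0) = 0
  (p1 /\ p3) = min(0, 0) = 0
  ~p1: Gödel ¬ of 0 = 1 (operand is 0)
  (p2 -> ~p1): 0 ≤ 1, so result = 1
  (p1 -> p3): 0 ≤ 0, so result = 1
  ((p2 -> ~p1) \/ (p1 -> p3)) = max(1, 1) = 1
  ((p1 /\ p3) /\ ((p2 -> ~p1) \/ (p1 -> p3))) = min(0, 1) = 0
  ~p3: Gödel ¬ of 0 = 1 (operand is 0)
  (~p3 -> p1): 1 > 0, so result = 0
  (((p1 /\ p3) /\ ((p2 -> ~p1) \/ (p1 -> p3))) -> (~p3 -> p1)): 0 ≤ 0, so result = 1
  ((p3 /\ p1) \/ (((p1 /\ p3) /\ ((p2 -> ~p1) \/ (p1 -> p3))) -> (~p3 -> p1))) = max(0, 1) = 1
All 27 assignments give value 1 — the formula is a G_3-tautology.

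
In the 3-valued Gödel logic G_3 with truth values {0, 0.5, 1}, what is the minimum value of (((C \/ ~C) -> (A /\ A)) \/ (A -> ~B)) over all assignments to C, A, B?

0.50

The minimum is attained at C = 0, A = 0.5, B = 0.5:
  ~C: Gödel ¬ of 0 = 1 (operand is 0)
  (C \/ ~C) = max(0, 1) = 1
  (A /\ A) = min(0.5, 0.5) = 0.5
  ((C \/ ~C) -> (A /\ A)): 1 > 0.5, so result = 0.5
  ~B: Gödel ¬ of 0.5 = 0 (operand ≠ 0)
  (A -> ~B): 0.5 > 0, so result = 0
  (((C \/ ~C) -> (A /\ A)) \/ (A -> ~B)) = max(0.5, 0) = 0.5
Checking all 27 assignments confirms none give a value below 0.50.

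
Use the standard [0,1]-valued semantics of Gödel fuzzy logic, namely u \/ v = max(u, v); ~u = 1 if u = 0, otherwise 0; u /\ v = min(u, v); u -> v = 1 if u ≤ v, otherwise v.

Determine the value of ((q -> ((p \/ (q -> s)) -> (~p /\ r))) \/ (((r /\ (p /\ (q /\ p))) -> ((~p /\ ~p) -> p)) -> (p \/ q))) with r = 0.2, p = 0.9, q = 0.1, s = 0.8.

(q -> s): 0.1 ≤ 0.8, so result = 1
(p \/ (q -> s)) = max(0.9, 1) = 1
~p: Gödel ¬ of 0.9 = 0 (operand ≠ 0)
(~p /\ r) = min(0, 0.2) = 0
((p \/ (q -> s)) -> (~p /\ r)): 1 > 0, so result = 0
(q -> ((p \/ (q -> s)) -> (~p /\ r))): 0.1 > 0, so result = 0
(q /\ p) = min(0.1, 0.9) = 0.1
(p /\ (q /\ p)) = min(0.9, 0.1) = 0.1
(r /\ (p /\ (q /\ p))) = min(0.2, 0.1) = 0.1
~p: Gödel ¬ of 0.9 = 0 (operand ≠ 0)
~p: Gödel ¬ of 0.9 = 0 (operand ≠ 0)
(~p /\ ~p) = min(0, 0) = 0
((~p /\ ~p) -> p): 0 ≤ 0.9, so result = 1
((r /\ (p /\ (q /\ p))) -> ((~p /\ ~p) -> p)): 0.1 ≤ 1, so result = 1
(p \/ q) = max(0.9, 0.1) = 0.9
(((r /\ (p /\ (q /\ p))) -> ((~p /\ ~p) -> p)) -> (p \/ q)): 1 > 0.9, so result = 0.9
((q -> ((p \/ (q -> s)) -> (~p /\ r))) \/ (((r /\ (p /\ (q /\ p))) -> ((~p /\ ~p) -> p)) -> (p \/ q))) = max(0, 0.9) = 0.9

0.90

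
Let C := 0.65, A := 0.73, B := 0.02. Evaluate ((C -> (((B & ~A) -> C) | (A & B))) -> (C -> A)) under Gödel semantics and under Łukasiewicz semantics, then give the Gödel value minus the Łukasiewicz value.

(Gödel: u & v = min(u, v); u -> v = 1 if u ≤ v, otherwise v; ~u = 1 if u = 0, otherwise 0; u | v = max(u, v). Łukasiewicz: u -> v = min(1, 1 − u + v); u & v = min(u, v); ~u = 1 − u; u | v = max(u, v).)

0.00

Gödel evaluation:
  ~A: Gödel ¬ of 0.73 = 0 (operand ≠ 0)
  (B & ~A) = min(0.02, 0) = 0
  ((B & ~A) -> C): 0 ≤ 0.65, so result = 1
  (A & B) = min(0.73, 0.02) = 0.02
  (((B & ~A) -> C) | (A & B)) = max(1, 0.02) = 1
  (C -> (((B & ~A) -> C) | (A & B))): 0.65 ≤ 1, so result = 1
  (C -> A): 0.65 ≤ 0.73, so result = 1
  ((C -> (((B & ~A) -> C) | (A & B))) -> (C -> A)): 1 ≤ 1, so result = 1
  Gödel value = 1
Łukasiewicz evaluation:
  ~A: Łukasiewicz ¬ gives 1 − 0.73 = 0.27
  (B & ~A) = min(0.02, 0.27) = 0.02
  ((B & ~A) -> C): min(1, 1 − 0.02 + 0.65) = 1
  (A & B) = min(0.73, 0.02) = 0.02
  (((B & ~A) -> C) | (A & B)) = max(1, 0.02) = 1
  (C -> (((B & ~A) -> C) | (A & B))): min(1, 1 − 0.65 + 1) = 1
  (C -> A): min(1, 1 − 0.65 + 0.73) = 1
  ((C -> (((B & ~A) -> C) | (A & B))) -> (C -> A)): min(1, 1 − 1 + 1) = 1
  Łukasiewicz value = 1
Difference: 1 − 1 = 0.00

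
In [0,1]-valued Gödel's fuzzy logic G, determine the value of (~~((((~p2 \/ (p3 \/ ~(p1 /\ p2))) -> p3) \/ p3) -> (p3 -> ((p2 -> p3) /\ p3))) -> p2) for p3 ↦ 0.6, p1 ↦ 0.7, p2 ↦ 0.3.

~p2: Gödel ¬ of 0.3 = 0 (operand ≠ 0)
(p1 /\ p2) = min(0.7, 0.3) = 0.3
~(p1 /\ p2): Gödel ¬ of 0.3 = 0 (operand ≠ 0)
(p3 \/ ~(p1 /\ p2)) = max(0.6, 0) = 0.6
(~p2 \/ (p3 \/ ~(p1 /\ p2))) = max(0, 0.6) = 0.6
((~p2 \/ (p3 \/ ~(p1 /\ p2))) -> p3): 0.6 ≤ 0.6, so result = 1
(((~p2 \/ (p3 \/ ~(p1 /\ p2))) -> p3) \/ p3) = max(1, 0.6) = 1
(p2 -> p3): 0.3 ≤ 0.6, so result = 1
((p2 -> p3) /\ p3) = min(1, 0.6) = 0.6
(p3 -> ((p2 -> p3) /\ p3)): 0.6 ≤ 0.6, so result = 1
((((~p2 \/ (p3 \/ ~(p1 /\ p2))) -> p3) \/ p3) -> (p3 -> ((p2 -> p3) /\ p3))): 1 ≤ 1, so result = 1
~((((~p2 \/ (p3 \/ ~(p1 /\ p2))) -> p3) \/ p3) -> (p3 -> ((p2 -> p3) /\ p3))): Gödel ¬ of 1 = 0 (operand ≠ 0)
~~((((~p2 \/ (p3 \/ ~(p1 /\ p2))) -> p3) \/ p3) -> (p3 -> ((p2 -> p3) /\ p3))): Gödel ¬ of 0 = 1 (operand is 0)
(~~((((~p2 \/ (p3 \/ ~(p1 /\ p2))) -> p3) \/ p3) -> (p3 -> ((p2 -> p3) /\ p3))) -> p2): 1 > 0.3, so result = 0.3

0.30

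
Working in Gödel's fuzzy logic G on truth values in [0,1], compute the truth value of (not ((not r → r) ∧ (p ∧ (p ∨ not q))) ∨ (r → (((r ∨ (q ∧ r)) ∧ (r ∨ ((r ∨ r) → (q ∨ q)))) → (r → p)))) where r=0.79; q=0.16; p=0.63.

0.63

not r: Gödel ¬ of 0.79 = 0 (operand ≠ 0)
(not r → r): 0 ≤ 0.79, so result = 1
not q: Gödel ¬ of 0.16 = 0 (operand ≠ 0)
(p ∨ not q) = max(0.63, 0) = 0.63
(p ∧ (p ∨ not q)) = min(0.63, 0.63) = 0.63
((not r → r) ∧ (p ∧ (p ∨ not q))) = min(1, 0.63) = 0.63
not ((not r → r) ∧ (p ∧ (p ∨ not q))): Gödel ¬ of 0.63 = 0 (operand ≠ 0)
(q ∧ r) = min(0.16, 0.79) = 0.16
(r ∨ (q ∧ r)) = max(0.79, 0.16) = 0.79
(r ∨ r) = max(0.79, 0.79) = 0.79
(q ∨ q) = max(0.16, 0.16) = 0.16
((r ∨ r) → (q ∨ q)): 0.79 > 0.16, so result = 0.16
(r ∨ ((r ∨ r) → (q ∨ q))) = max(0.79, 0.16) = 0.79
((r ∨ (q ∧ r)) ∧ (r ∨ ((r ∨ r) → (q ∨ q)))) = min(0.79, 0.79) = 0.79
(r → p): 0.79 > 0.63, so result = 0.63
(((r ∨ (q ∧ r)) ∧ (r ∨ ((r ∨ r) → (q ∨ q)))) → (r → p)): 0.79 > 0.63, so result = 0.63
(r → (((r ∨ (q ∧ r)) ∧ (r ∨ ((r ∨ r) → (q ∨ q)))) → (r → p))): 0.79 > 0.63, so result = 0.63
(not ((not r → r) ∧ (p ∧ (p ∨ not q))) ∨ (r → (((r ∨ (q ∧ r)) ∧ (r ∨ ((r ∨ r) → (q ∨ q)))) → (r → p)))) = max(0, 0.63) = 0.63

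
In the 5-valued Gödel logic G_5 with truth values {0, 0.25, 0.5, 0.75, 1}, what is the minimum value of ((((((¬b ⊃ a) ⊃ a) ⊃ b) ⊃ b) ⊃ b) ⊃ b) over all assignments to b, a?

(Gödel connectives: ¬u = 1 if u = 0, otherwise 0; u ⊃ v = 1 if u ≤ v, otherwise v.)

0.25

The minimum is attained at b = 0.25, a = 0:
  ¬b: Gödel ¬ of 0.25 = 0 (operand ≠ 0)
  (¬b ⊃ a): 0 ≤ 0, so result = 1
  ((¬b ⊃ a) ⊃ a): 1 > 0, so result = 0
  (((¬b ⊃ a) ⊃ a) ⊃ b): 0 ≤ 0.25, so result = 1
  ((((¬b ⊃ a) ⊃ a) ⊃ b) ⊃ b): 1 > 0.25, so result = 0.25
  (((((¬b ⊃ a) ⊃ a) ⊃ b) ⊃ b) ⊃ b): 0.25 ≤ 0.25, so result = 1
  ((((((¬b ⊃ a) ⊃ a) ⊃ b) ⊃ b) ⊃ b) ⊃ b): 1 > 0.25, so result = 0.25
Checking all 25 assignments confirms none give a value below 0.25.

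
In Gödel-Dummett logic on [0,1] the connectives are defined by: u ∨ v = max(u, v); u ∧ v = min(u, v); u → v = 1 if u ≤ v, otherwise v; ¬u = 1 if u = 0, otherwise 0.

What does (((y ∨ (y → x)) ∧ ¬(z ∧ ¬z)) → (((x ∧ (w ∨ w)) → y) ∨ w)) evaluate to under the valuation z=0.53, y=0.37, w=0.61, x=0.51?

(y → x): 0.37 ≤ 0.51, so result = 1
(y ∨ (y → x)) = max(0.37, 1) = 1
¬z: Gödel ¬ of 0.53 = 0 (operand ≠ 0)
(z ∧ ¬z) = min(0.53, 0) = 0
¬(z ∧ ¬z): Gödel ¬ of 0 = 1 (operand is 0)
((y ∨ (y → x)) ∧ ¬(z ∧ ¬z)) = min(1, 1) = 1
(w ∨ w) = max(0.61, 0.61) = 0.61
(x ∧ (w ∨ w)) = min(0.51, 0.61) = 0.51
((x ∧ (w ∨ w)) → y): 0.51 > 0.37, so result = 0.37
(((x ∧ (w ∨ w)) → y) ∨ w) = max(0.37, 0.61) = 0.61
(((y ∨ (y → x)) ∧ ¬(z ∧ ¬z)) → (((x ∧ (w ∨ w)) → y) ∨ w)): 1 > 0.61, so result = 0.61

0.61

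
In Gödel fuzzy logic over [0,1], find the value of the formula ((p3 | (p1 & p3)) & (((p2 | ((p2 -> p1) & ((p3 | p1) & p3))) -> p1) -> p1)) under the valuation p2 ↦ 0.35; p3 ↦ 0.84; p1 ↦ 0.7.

0.84

(p1 & p3) = min(0.7, 0.84) = 0.7
(p3 | (p1 & p3)) = max(0.84, 0.7) = 0.84
(p2 -> p1): 0.35 ≤ 0.7, so result = 1
(p3 | p1) = max(0.84, 0.7) = 0.84
((p3 | p1) & p3) = min(0.84, 0.84) = 0.84
((p2 -> p1) & ((p3 | p1) & p3)) = min(1, 0.84) = 0.84
(p2 | ((p2 -> p1) & ((p3 | p1) & p3))) = max(0.35, 0.84) = 0.84
((p2 | ((p2 -> p1) & ((p3 | p1) & p3))) -> p1): 0.84 > 0.7, so result = 0.7
(((p2 | ((p2 -> p1) & ((p3 | p1) & p3))) -> p1) -> p1): 0.7 ≤ 0.7, so result = 1
((p3 | (p1 & p3)) & (((p2 | ((p2 -> p1) & ((p3 | p1) & p3))) -> p1) -> p1)) = min(0.84, 1) = 0.84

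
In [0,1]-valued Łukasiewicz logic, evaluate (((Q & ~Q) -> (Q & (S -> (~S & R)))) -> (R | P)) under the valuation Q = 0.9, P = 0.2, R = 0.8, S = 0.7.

0.80

~Q: Łukasiewicz ¬ gives 1 − 0.9 = 0.1
(Q & ~Q) = min(0.9, 0.1) = 0.1
~S: Łukasiewicz ¬ gives 1 − 0.7 = 0.3
(~S & R) = min(0.3, 0.8) = 0.3
(S -> (~S & R)): min(1, 1 − 0.7 + 0.3) = 0.6
(Q & (S -> (~S & R))) = min(0.9, 0.6) = 0.6
((Q & ~Q) -> (Q & (S -> (~S & R)))): min(1, 1 − 0.1 + 0.6) = 1
(R | P) = max(0.8, 0.2) = 0.8
(((Q & ~Q) -> (Q & (S -> (~S & R)))) -> (R | P)): min(1, 1 − 1 + 0.8) = 0.8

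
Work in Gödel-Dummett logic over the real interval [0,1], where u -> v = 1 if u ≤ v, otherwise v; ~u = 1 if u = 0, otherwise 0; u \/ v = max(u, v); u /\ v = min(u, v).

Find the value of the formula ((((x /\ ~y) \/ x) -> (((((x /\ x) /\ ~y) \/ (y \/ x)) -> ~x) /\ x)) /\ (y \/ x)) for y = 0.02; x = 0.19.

~y: Gödel ¬ of 0.02 = 0 (operand ≠ 0)
(x /\ ~y) = min(0.19, 0) = 0
((x /\ ~y) \/ x) = max(0, 0.19) = 0.19
(x /\ x) = min(0.19, 0.19) = 0.19
~y: Gödel ¬ of 0.02 = 0 (operand ≠ 0)
((x /\ x) /\ ~y) = min(0.19, 0) = 0
(y \/ x) = max(0.02, 0.19) = 0.19
(((x /\ x) /\ ~y) \/ (y \/ x)) = max(0, 0.19) = 0.19
~x: Gödel ¬ of 0.19 = 0 (operand ≠ 0)
((((x /\ x) /\ ~y) \/ (y \/ x)) -> ~x): 0.19 > 0, so result = 0
(((((x /\ x) /\ ~y) \/ (y \/ x)) -> ~x) /\ x) = min(0, 0.19) = 0
(((x /\ ~y) \/ x) -> (((((x /\ x) /\ ~y) \/ (y \/ x)) -> ~x) /\ x)): 0.19 > 0, so result = 0
(y \/ x) = max(0.02, 0.19) = 0.19
((((x /\ ~y) \/ x) -> (((((x /\ x) /\ ~y) \/ (y \/ x)) -> ~x) /\ x)) /\ (y \/ x)) = min(0, 0.19) = 0

0.00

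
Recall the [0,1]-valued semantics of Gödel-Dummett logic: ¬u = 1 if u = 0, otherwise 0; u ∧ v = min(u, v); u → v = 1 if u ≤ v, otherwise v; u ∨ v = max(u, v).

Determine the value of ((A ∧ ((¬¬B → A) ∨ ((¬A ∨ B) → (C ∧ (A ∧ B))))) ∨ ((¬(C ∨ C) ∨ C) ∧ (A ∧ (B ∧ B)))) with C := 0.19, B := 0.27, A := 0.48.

¬B: Gödel ¬ of 0.27 = 0 (operand ≠ 0)
¬¬B: Gödel ¬ of 0 = 1 (operand is 0)
(¬¬B → A): 1 > 0.48, so result = 0.48
¬A: Gödel ¬ of 0.48 = 0 (operand ≠ 0)
(¬A ∨ B) = max(0, 0.27) = 0.27
(A ∧ B) = min(0.48, 0.27) = 0.27
(C ∧ (A ∧ B)) = min(0.19, 0.27) = 0.19
((¬A ∨ B) → (C ∧ (A ∧ B))): 0.27 > 0.19, so result = 0.19
((¬¬B → A) ∨ ((¬A ∨ B) → (C ∧ (A ∧ B)))) = max(0.48, 0.19) = 0.48
(A ∧ ((¬¬B → A) ∨ ((¬A ∨ B) → (C ∧ (A ∧ B))))) = min(0.48, 0.48) = 0.48
(C ∨ C) = max(0.19, 0.19) = 0.19
¬(C ∨ C): Gödel ¬ of 0.19 = 0 (operand ≠ 0)
(¬(C ∨ C) ∨ C) = max(0, 0.19) = 0.19
(B ∧ B) = min(0.27, 0.27) = 0.27
(A ∧ (B ∧ B)) = min(0.48, 0.27) = 0.27
((¬(C ∨ C) ∨ C) ∧ (A ∧ (B ∧ B))) = min(0.19, 0.27) = 0.19
((A ∧ ((¬¬B → A) ∨ ((¬A ∨ B) → (C ∧ (A ∧ B))))) ∨ ((¬(C ∨ C) ∨ C) ∧ (A ∧ (B ∧ B)))) = max(0.48, 0.19) = 0.48

0.48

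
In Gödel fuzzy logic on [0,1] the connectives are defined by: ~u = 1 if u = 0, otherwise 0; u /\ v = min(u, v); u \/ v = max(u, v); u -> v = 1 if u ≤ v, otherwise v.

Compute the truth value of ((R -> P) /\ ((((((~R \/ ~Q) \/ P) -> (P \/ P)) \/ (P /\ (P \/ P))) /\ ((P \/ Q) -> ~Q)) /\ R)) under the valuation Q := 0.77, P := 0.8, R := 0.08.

(R -> P): 0.08 ≤ 0.8, so result = 1
~R: Gödel ¬ of 0.08 = 0 (operand ≠ 0)
~Q: Gödel ¬ of 0.77 = 0 (operand ≠ 0)
(~R \/ ~Q) = max(0, 0) = 0
((~R \/ ~Q) \/ P) = max(0, 0.8) = 0.8
(P \/ P) = max(0.8, 0.8) = 0.8
(((~R \/ ~Q) \/ P) -> (P \/ P)): 0.8 ≤ 0.8, so result = 1
(P \/ P) = max(0.8, 0.8) = 0.8
(P /\ (P \/ P)) = min(0.8, 0.8) = 0.8
((((~R \/ ~Q) \/ P) -> (P \/ P)) \/ (P /\ (P \/ P))) = max(1, 0.8) = 1
(P \/ Q) = max(0.8, 0.77) = 0.8
~Q: Gödel ¬ of 0.77 = 0 (operand ≠ 0)
((P \/ Q) -> ~Q): 0.8 > 0, so result = 0
(((((~R \/ ~Q) \/ P) -> (P \/ P)) \/ (P /\ (P \/ P))) /\ ((P \/ Q) -> ~Q)) = min(1, 0) = 0
((((((~R \/ ~Q) \/ P) -> (P \/ P)) \/ (P /\ (P \/ P))) /\ ((P \/ Q) -> ~Q)) /\ R) = min(0, 0.08) = 0
((R -> P) /\ ((((((~R \/ ~Q) \/ P) -> (P \/ P)) \/ (P /\ (P \/ P))) /\ ((P \/ Q) -> ~Q)) /\ R)) = min(1, 0) = 0

0.00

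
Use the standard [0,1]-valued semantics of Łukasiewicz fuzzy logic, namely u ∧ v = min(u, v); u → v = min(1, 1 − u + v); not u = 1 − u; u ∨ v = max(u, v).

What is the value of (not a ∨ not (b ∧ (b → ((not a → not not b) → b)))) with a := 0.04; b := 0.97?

not a: Łukasiewicz ¬ gives 1 − 0.04 = 0.96
not a: Łukasiewicz ¬ gives 1 − 0.04 = 0.96
not b: Łukasiewicz ¬ gives 1 − 0.97 = 0.03
not not b: Łukasiewicz ¬ gives 1 − 0.03 = 0.97
(not a → not not b): min(1, 1 − 0.96 + 0.97) = 1
((not a → not not b) → b): min(1, 1 − 1 + 0.97) = 0.97
(b → ((not a → not not b) → b)): min(1, 1 − 0.97 + 0.97) = 1
(b ∧ (b → ((not a → not not b) → b))) = min(0.97, 1) = 0.97
not (b ∧ (b → ((not a → not not b) → b))): Łukasiewicz ¬ gives 1 − 0.97 = 0.03
(not a ∨ not (b ∧ (b → ((not a → not not b) → b)))) = max(0.96, 0.03) = 0.96

0.96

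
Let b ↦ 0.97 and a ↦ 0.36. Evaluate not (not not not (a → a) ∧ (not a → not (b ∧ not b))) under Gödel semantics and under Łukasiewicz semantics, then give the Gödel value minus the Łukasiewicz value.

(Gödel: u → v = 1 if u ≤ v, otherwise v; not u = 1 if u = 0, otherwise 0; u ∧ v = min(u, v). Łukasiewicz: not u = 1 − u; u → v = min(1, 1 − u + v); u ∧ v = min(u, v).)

0.00

Gödel evaluation:
  (a → a): 0.36 ≤ 0.36, so result = 1
  not (a → a): Gödel ¬ of 1 = 0 (operand ≠ 0)
  not not (a → a): Gödel ¬ of 0 = 1 (operand is 0)
  not not not (a → a): Gödel ¬ of 1 = 0 (operand ≠ 0)
  not a: Gödel ¬ of 0.36 = 0 (operand ≠ 0)
  not b: Gödel ¬ of 0.97 = 0 (operand ≠ 0)
  (b ∧ not b) = min(0.97, 0) = 0
  not (b ∧ not b): Gödel ¬ of 0 = 1 (operand is 0)
  (not a → not (b ∧ not b)): 0 ≤ 1, so result = 1
  (not not not (a → a) ∧ (not a → not (b ∧ not b))) = min(0, 1) = 0
  not (not not not (a → a) ∧ (not a → not (b ∧ not b))): Gödel ¬ of 0 = 1 (operand is 0)
  Gödel value = 1
Łukasiewicz evaluation:
  (a → a): min(1, 1 − 0.36 + 0.36) = 1
  not (a → a): Łukasiewicz ¬ gives 1 − 1 = 0
  not not (a → a): Łukasiewicz ¬ gives 1 − 0 = 1
  not not not (a → a): Łukasiewicz ¬ gives 1 − 1 = 0
  not a: Łukasiewicz ¬ gives 1 − 0.36 = 0.64
  not b: Łukasiewicz ¬ gives 1 − 0.97 = 0.03
  (b ∧ not b) = min(0.97, 0.03) = 0.03
  not (b ∧ not b): Łukasiewicz ¬ gives 1 − 0.03 = 0.97
  (not a → not (b ∧ not b)): min(1, 1 − 0.64 + 0.97) = 1
  (not not not (a → a) ∧ (not a → not (b ∧ not b))) = min(0, 1) = 0
  not (not not not (a → a) ∧ (not a → not (b ∧ not b))): Łukasiewicz ¬ gives 1 − 0 = 1
  Łukasiewicz value = 1
Difference: 1 − 1 = 0.00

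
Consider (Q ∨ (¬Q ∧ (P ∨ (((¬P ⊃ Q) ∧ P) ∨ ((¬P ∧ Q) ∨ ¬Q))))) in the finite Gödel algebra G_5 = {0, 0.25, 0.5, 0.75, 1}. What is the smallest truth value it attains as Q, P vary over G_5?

The minimum is attained at Q = 0.25, P = 0:
  ¬Q: Gödel ¬ of 0.25 = 0 (operand ≠ 0)
  ¬P: Gödel ¬ of 0 = 1 (operand is 0)
  (¬P ⊃ Q): 1 > 0.25, so result = 0.25
  ((¬P ⊃ Q) ∧ P) = min(0.25, 0) = 0
  ¬P: Gödel ¬ of 0 = 1 (operand is 0)
  (¬P ∧ Q) = min(1, 0.25) = 0.25
  ¬Q: Gödel ¬ of 0.25 = 0 (operand ≠ 0)
  ((¬P ∧ Q) ∨ ¬Q) = max(0.25, 0) = 0.25
  (((¬P ⊃ Q) ∧ P) ∨ ((¬P ∧ Q) ∨ ¬Q)) = max(0, 0.25) = 0.25
  (P ∨ (((¬P ⊃ Q) ∧ P) ∨ ((¬P ∧ Q) ∨ ¬Q))) = max(0, 0.25) = 0.25
  (¬Q ∧ (P ∨ (((¬P ⊃ Q) ∧ P) ∨ ((¬P ∧ Q) ∨ ¬Q)))) = min(0, 0.25) = 0
  (Q ∨ (¬Q ∧ (P ∨ (((¬P ⊃ Q) ∧ P) ∨ ((¬P ∧ Q) ∨ ¬Q))))) = max(0.25, 0) = 0.25
Checking all 25 assignments confirms none give a value below 0.25.

0.25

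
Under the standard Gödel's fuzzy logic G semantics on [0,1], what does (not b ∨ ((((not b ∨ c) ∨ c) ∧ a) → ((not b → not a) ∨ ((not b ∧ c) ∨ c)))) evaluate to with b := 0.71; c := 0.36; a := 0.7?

not b: Gödel ¬ of 0.71 = 0 (operand ≠ 0)
not b: Gödel ¬ of 0.71 = 0 (operand ≠ 0)
(not b ∨ c) = max(0, 0.36) = 0.36
((not b ∨ c) ∨ c) = max(0.36, 0.36) = 0.36
(((not b ∨ c) ∨ c) ∧ a) = min(0.36, 0.7) = 0.36
not b: Gödel ¬ of 0.71 = 0 (operand ≠ 0)
not a: Gödel ¬ of 0.7 = 0 (operand ≠ 0)
(not b → not a): 0 ≤ 0, so result = 1
not b: Gödel ¬ of 0.71 = 0 (operand ≠ 0)
(not b ∧ c) = min(0, 0.36) = 0
((not b ∧ c) ∨ c) = max(0, 0.36) = 0.36
((not b → not a) ∨ ((not b ∧ c) ∨ c)) = max(1, 0.36) = 1
((((not b ∨ c) ∨ c) ∧ a) → ((not b → not a) ∨ ((not b ∧ c) ∨ c))): 0.36 ≤ 1, so result = 1
(not b ∨ ((((not b ∨ c) ∨ c) ∧ a) → ((not b → not a) ∨ ((not b ∧ c) ∨ c)))) = max(0, 1) = 1

1.00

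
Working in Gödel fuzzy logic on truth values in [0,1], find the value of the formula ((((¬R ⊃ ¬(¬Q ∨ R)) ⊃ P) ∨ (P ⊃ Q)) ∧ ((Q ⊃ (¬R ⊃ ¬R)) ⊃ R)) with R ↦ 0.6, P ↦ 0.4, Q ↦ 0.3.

0.40

¬R: Gödel ¬ of 0.6 = 0 (operand ≠ 0)
¬Q: Gödel ¬ of 0.3 = 0 (operand ≠ 0)
(¬Q ∨ R) = max(0, 0.6) = 0.6
¬(¬Q ∨ R): Gödel ¬ of 0.6 = 0 (operand ≠ 0)
(¬R ⊃ ¬(¬Q ∨ R)): 0 ≤ 0, so result = 1
((¬R ⊃ ¬(¬Q ∨ R)) ⊃ P): 1 > 0.4, so result = 0.4
(P ⊃ Q): 0.4 > 0.3, so result = 0.3
(((¬R ⊃ ¬(¬Q ∨ R)) ⊃ P) ∨ (P ⊃ Q)) = max(0.4, 0.3) = 0.4
¬R: Gödel ¬ of 0.6 = 0 (operand ≠ 0)
¬R: Gödel ¬ of 0.6 = 0 (operand ≠ 0)
(¬R ⊃ ¬R): 0 ≤ 0, so result = 1
(Q ⊃ (¬R ⊃ ¬R)): 0.3 ≤ 1, so result = 1
((Q ⊃ (¬R ⊃ ¬R)) ⊃ R): 1 > 0.6, so result = 0.6
((((¬R ⊃ ¬(¬Q ∨ R)) ⊃ P) ∨ (P ⊃ Q)) ∧ ((Q ⊃ (¬R ⊃ ¬R)) ⊃ R)) = min(0.4, 0.6) = 0.4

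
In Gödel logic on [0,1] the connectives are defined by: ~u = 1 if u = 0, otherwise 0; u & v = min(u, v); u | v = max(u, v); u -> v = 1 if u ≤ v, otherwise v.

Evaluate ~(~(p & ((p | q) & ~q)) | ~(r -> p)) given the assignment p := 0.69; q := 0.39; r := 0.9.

0.00

(p | q) = max(0.69, 0.39) = 0.69
~q: Gödel ¬ of 0.39 = 0 (operand ≠ 0)
((p | q) & ~q) = min(0.69, 0) = 0
(p & ((p | q) & ~q)) = min(0.69, 0) = 0
~(p & ((p | q) & ~q)): Gödel ¬ of 0 = 1 (operand is 0)
(r -> p): 0.9 > 0.69, so result = 0.69
~(r -> p): Gödel ¬ of 0.69 = 0 (operand ≠ 0)
(~(p & ((p | q) & ~q)) | ~(r -> p)) = max(1, 0) = 1
~(~(p & ((p | q) & ~q)) | ~(r -> p)): Gödel ¬ of 1 = 0 (operand ≠ 0)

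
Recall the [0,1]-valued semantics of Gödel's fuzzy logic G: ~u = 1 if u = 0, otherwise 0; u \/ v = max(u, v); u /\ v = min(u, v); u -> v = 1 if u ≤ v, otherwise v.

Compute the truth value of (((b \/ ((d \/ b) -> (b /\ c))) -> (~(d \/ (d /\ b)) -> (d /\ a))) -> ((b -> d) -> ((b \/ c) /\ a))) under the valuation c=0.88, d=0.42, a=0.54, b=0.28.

(d \/ b) = max(0.42, 0.28) = 0.42
(b /\ c) = min(0.28, 0.88) = 0.28
((d \/ b) -> (b /\ c)): 0.42 > 0.28, so result = 0.28
(b \/ ((d \/ b) -> (b /\ c))) = max(0.28, 0.28) = 0.28
(d /\ b) = min(0.42, 0.28) = 0.28
(d \/ (d /\ b)) = max(0.42, 0.28) = 0.42
~(d \/ (d /\ b)): Gödel ¬ of 0.42 = 0 (operand ≠ 0)
(d /\ a) = min(0.42, 0.54) = 0.42
(~(d \/ (d /\ b)) -> (d /\ a)): 0 ≤ 0.42, so result = 1
((b \/ ((d \/ b) -> (b /\ c))) -> (~(d \/ (d /\ b)) -> (d /\ a))): 0.28 ≤ 1, so result = 1
(b -> d): 0.28 ≤ 0.42, so result = 1
(b \/ c) = max(0.28, 0.88) = 0.88
((b \/ c) /\ a) = min(0.88, 0.54) = 0.54
((b -> d) -> ((b \/ c) /\ a)): 1 > 0.54, so result = 0.54
(((b \/ ((d \/ b) -> (b /\ c))) -> (~(d \/ (d /\ b)) -> (d /\ a))) -> ((b -> d) -> ((b \/ c) /\ a))): 1 > 0.54, so result = 0.54

0.54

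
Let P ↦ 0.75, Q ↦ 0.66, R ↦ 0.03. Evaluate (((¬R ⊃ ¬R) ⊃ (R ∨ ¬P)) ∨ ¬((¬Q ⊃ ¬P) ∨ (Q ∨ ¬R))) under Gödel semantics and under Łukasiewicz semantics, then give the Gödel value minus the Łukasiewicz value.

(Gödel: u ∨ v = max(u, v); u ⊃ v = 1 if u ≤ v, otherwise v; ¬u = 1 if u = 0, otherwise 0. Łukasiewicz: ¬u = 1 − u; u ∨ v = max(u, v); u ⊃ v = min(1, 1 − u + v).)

-0.22

Gödel evaluation:
  ¬R: Gödel ¬ of 0.03 = 0 (operand ≠ 0)
  ¬R: Gödel ¬ of 0.03 = 0 (operand ≠ 0)
  (¬R ⊃ ¬R): 0 ≤ 0, so result = 1
  ¬P: Gödel ¬ of 0.75 = 0 (operand ≠ 0)
  (R ∨ ¬P) = max(0.03, 0) = 0.03
  ((¬R ⊃ ¬R) ⊃ (R ∨ ¬P)): 1 > 0.03, so result = 0.03
  ¬Q: Gödel ¬ of 0.66 = 0 (operand ≠ 0)
  ¬P: Gödel ¬ of 0.75 = 0 (operand ≠ 0)
  (¬Q ⊃ ¬P): 0 ≤ 0, so result = 1
  ¬R: Gödel ¬ of 0.03 = 0 (operand ≠ 0)
  (Q ∨ ¬R) = max(0.66, 0) = 0.66
  ((¬Q ⊃ ¬P) ∨ (Q ∨ ¬R)) = max(1, 0.66) = 1
  ¬((¬Q ⊃ ¬P) ∨ (Q ∨ ¬R)): Gödel ¬ of 1 = 0 (operand ≠ 0)
  (((¬R ⊃ ¬R) ⊃ (R ∨ ¬P)) ∨ ¬((¬Q ⊃ ¬P) ∨ (Q ∨ ¬R))) = max(0.03, 0) = 0.03
  Gödel value = 0.03
Łukasiewicz evaluation:
  ¬R: Łukasiewicz ¬ gives 1 − 0.03 = 0.97
  ¬R: Łukasiewicz ¬ gives 1 − 0.03 = 0.97
  (¬R ⊃ ¬R): min(1, 1 − 0.97 + 0.97) = 1
  ¬P: Łukasiewicz ¬ gives 1 − 0.75 = 0.25
  (R ∨ ¬P) = max(0.03, 0.25) = 0.25
  ((¬R ⊃ ¬R) ⊃ (R ∨ ¬P)): min(1, 1 − 1 + 0.25) = 0.25
  ¬Q: Łukasiewicz ¬ gives 1 − 0.66 = 0.34
  ¬P: Łukasiewicz ¬ gives 1 − 0.75 = 0.25
  (¬Q ⊃ ¬P): min(1, 1 − 0.34 + 0.25) = 0.91
  ¬R: Łukasiewicz ¬ gives 1 − 0.03 = 0.97
  (Q ∨ ¬R) = max(0.66, 0.97) = 0.97
  ((¬Q ⊃ ¬P) ∨ (Q ∨ ¬R)) = max(0.91, 0.97) = 0.97
  ¬((¬Q ⊃ ¬P) ∨ (Q ∨ ¬R)): Łukasiewicz ¬ gives 1 − 0.97 = 0.03
  (((¬R ⊃ ¬R) ⊃ (R ∨ ¬P)) ∨ ¬((¬Q ⊃ ¬P) ∨ (Q ∨ ¬R))) = max(0.25, 0.03) = 0.25
  Łukasiewicz value = 0.25
Difference: 0.03 − 0.25 = -0.22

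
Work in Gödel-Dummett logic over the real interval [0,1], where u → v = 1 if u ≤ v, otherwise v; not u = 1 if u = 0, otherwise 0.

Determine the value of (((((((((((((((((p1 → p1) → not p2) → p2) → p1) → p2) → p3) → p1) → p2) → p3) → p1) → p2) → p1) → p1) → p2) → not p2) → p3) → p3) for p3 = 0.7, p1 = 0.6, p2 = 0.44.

(p1 → p1): 0.6 ≤ 0.6, so result = 1
not p2: Gödel ¬ of 0.44 = 0 (operand ≠ 0)
((p1 → p1) → not p2): 1 > 0, so result = 0
(((p1 → p1) → not p2) → p2): 0 ≤ 0.44, so result = 1
((((p1 → p1) → not p2) → p2) → p1): 1 > 0.6, so result = 0.6
(((((p1 → p1) → not p2) → p2) → p1) → p2): 0.6 > 0.44, so result = 0.44
((((((p1 → p1) → not p2) → p2) → p1) → p2) → p3): 0.44 ≤ 0.7, so result = 1
(((((((p1 → p1) → not p2) → p2) → p1) → p2) → p3) → p1): 1 > 0.6, so result = 0.6
((((((((p1 → p1) → not p2) → p2) → p1) → p2) → p3) → p1) → p2): 0.6 > 0.44, so result = 0.44
(((((((((p1 → p1) → not p2) → p2) → p1) → p2) → p3) → p1) → p2) → p3): 0.44 ≤ 0.7, so result = 1
((((((((((p1 → p1) → not p2) → p2) → p1) → p2) → p3) → p1) → p2) → p3) → p1): 1 > 0.6, so result = 0.6
(((((((((((p1 → p1) → not p2) → p2) → p1) → p2) → p3) → p1) → p2) → p3) → p1) → p2): 0.6 > 0.44, so result = 0.44
((((((((((((p1 → p1) → not p2) → p2) → p1) → p2) → p3) → p1) → p2) → p3) → p1) → p2) → p1): 0.44 ≤ 0.6, so result = 1
(((((((((((((p1 → p1) → not p2) → p2) → p1) → p2) → p3) → p1) → p2) → p3) → p1) → p2) → p1) → p1): 1 > 0.6, so result = 0.6
((((((((((((((p1 → p1) → not p2) → p2) → p1) → p2) → p3) → p1) → p2) → p3) → p1) → p2) → p1) → p1) → p2): 0.6 > 0.44, so result = 0.44
not p2: Gödel ¬ of 0.44 = 0 (operand ≠ 0)
(((((((((((((((p1 → p1) → not p2) → p2) → p1) → p2) → p3) → p1) → p2) → p3) → p1) → p2) → p1) → p1) → p2) → not p2): 0.44 > 0, so result = 0
((((((((((((((((p1 → p1) → not p2) → p2) → p1) → p2) → p3) → p1) → p2) → p3) → p1) → p2) → p1) → p1) → p2) → not p2) → p3): 0 ≤ 0.7, so result = 1
(((((((((((((((((p1 → p1) → not p2) → p2) → p1) → p2) → p3) → p1) → p2) → p3) → p1) → p2) → p1) → p1) → p2) → not p2) → p3) → p3): 1 > 0.7, so result = 0.7

0.70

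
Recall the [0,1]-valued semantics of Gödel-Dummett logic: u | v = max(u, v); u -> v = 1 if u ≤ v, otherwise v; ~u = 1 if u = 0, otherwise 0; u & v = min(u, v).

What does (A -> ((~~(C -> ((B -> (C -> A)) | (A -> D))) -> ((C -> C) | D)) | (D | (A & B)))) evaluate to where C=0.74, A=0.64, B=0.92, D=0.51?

(C -> A): 0.74 > 0.64, so result = 0.64
(B -> (C -> A)): 0.92 > 0.64, so result = 0.64
(A -> D): 0.64 > 0.51, so result = 0.51
((B -> (C -> A)) | (A -> D)) = max(0.64, 0.51) = 0.64
(C -> ((B -> (C -> A)) | (A -> D))): 0.74 > 0.64, so result = 0.64
~(C -> ((B -> (C -> A)) | (A -> D))): Gödel ¬ of 0.64 = 0 (operand ≠ 0)
~~(C -> ((B -> (C -> A)) | (A -> D))): Gödel ¬ of 0 = 1 (operand is 0)
(C -> C): 0.74 ≤ 0.74, so result = 1
((C -> C) | D) = max(1, 0.51) = 1
(~~(C -> ((B -> (C -> A)) | (A -> D))) -> ((C -> C) | D)): 1 ≤ 1, so result = 1
(A & B) = min(0.64, 0.92) = 0.64
(D | (A & B)) = max(0.51, 0.64) = 0.64
((~~(C -> ((B -> (C -> A)) | (A -> D))) -> ((C -> C) | D)) | (D | (A & B))) = max(1, 0.64) = 1
(A -> ((~~(C -> ((B -> (C -> A)) | (A -> D))) -> ((C -> C) | D)) | (D | (A & B)))): 0.64 ≤ 1, so result = 1

1.00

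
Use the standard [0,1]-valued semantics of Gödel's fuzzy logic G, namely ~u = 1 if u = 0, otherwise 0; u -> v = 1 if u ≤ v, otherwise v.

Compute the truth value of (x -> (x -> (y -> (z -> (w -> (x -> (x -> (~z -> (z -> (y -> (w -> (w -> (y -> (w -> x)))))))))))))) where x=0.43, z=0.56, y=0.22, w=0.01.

~z: Gödel ¬ of 0.56 = 0 (operand ≠ 0)
(w -> x): 0.01 ≤ 0.43, so result = 1
(y -> (w -> x)): 0.22 ≤ 1, so result = 1
(w -> (y -> (w -> x))): 0.01 ≤ 1, so result = 1
(w -> (w -> (y -> (w -> x)))): 0.01 ≤ 1, so result = 1
(y -> (w -> (w -> (y -> (w -> x))))): 0.22 ≤ 1, so result = 1
(z -> (y -> (w -> (w -> (y -> (w -> x)))))): 0.56 ≤ 1, so result = 1
(~z -> (z -> (y -> (w -> (w -> (y -> (w -> x))))))): 0 ≤ 1, so result = 1
(x -> (~z -> (z -> (y -> (w -> (w -> (y -> (w -> x)))))))): 0.43 ≤ 1, so result = 1
(x -> (x -> (~z -> (z -> (y -> (w -> (w -> (y -> (w -> x))))))))): 0.43 ≤ 1, so result = 1
(w -> (x -> (x -> (~z -> (z -> (y -> (w -> (w -> (y -> (w -> x)))))))))): 0.01 ≤ 1, so result = 1
(z -> (w -> (x -> (x -> (~z -> (z -> (y -> (w -> (w -> (y -> (w -> x))))))))))): 0.56 ≤ 1, so result = 1
(y -> (z -> (w -> (x -> (x -> (~z -> (z -> (y -> (w -> (w -> (y -> (w -> x)))))))))))): 0.22 ≤ 1, so result = 1
(x -> (y -> (z -> (w -> (x -> (x -> (~z -> (z -> (y -> (w -> (w -> (y -> (w -> x))))))))))))): 0.43 ≤ 1, so result = 1
(x -> (x -> (y -> (z -> (w -> (x -> (x -> (~z -> (z -> (y -> (w -> (w -> (y -> (w -> x)))))))))))))): 0.43 ≤ 1, so result = 1

1.00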